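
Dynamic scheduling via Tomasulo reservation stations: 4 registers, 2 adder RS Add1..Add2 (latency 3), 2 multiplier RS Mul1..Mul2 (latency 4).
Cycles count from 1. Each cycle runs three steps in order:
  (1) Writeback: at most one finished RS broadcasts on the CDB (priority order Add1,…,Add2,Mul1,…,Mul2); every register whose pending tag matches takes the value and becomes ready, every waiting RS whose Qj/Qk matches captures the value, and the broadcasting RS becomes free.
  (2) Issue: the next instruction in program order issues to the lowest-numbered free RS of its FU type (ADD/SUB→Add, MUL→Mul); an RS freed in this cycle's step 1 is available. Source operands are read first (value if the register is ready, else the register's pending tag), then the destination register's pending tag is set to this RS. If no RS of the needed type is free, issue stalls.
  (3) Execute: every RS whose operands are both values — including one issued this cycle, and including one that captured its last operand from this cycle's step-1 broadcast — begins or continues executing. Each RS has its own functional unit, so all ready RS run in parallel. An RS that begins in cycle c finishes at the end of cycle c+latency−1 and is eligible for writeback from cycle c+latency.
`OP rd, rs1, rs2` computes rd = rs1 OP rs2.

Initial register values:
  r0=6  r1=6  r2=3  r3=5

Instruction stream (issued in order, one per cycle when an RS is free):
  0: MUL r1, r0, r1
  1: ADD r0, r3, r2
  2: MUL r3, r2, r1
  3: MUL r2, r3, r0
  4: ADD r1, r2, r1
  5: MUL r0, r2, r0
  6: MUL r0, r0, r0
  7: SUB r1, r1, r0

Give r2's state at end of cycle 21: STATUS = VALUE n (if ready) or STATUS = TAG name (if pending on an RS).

STATUS = VALUE 864

c1: issue MUL r1<-Mul1 | r0:6,r1:Mul1,r2:3,r3:5
c2: issue ADD r0<-Add1 | r0:Add1,r1:Mul1,r2:3,r3:5
c3: issue MUL r3<-Mul2 | r0:Add1,r1:Mul1,r2:3,r3:Mul2
c4: stall | r0:Add1,r1:Mul1,r2:3,r3:Mul2
c5: CDB Add1=8; stall | r0:8,r1:Mul1,r2:3,r3:Mul2
c6: CDB Mul1=36; issue MUL r2<-Mul1 | r0:8,r1:36,r2:Mul1,r3:Mul2
c7: issue ADD r1<-Add1 | r0:8,r1:Add1,r2:Mul1,r3:Mul2
c8: stall | r0:8,r1:Add1,r2:Mul1,r3:Mul2
c9: stall | r0:8,r1:Add1,r2:Mul1,r3:Mul2
c10: CDB Mul2=108; issue MUL r0<-Mul2 | r0:Mul2,r1:Add1,r2:Mul1,r3:108
c11: stall | r0:Mul2,r1:Add1,r2:Mul1,r3:108
c12: stall | r0:Mul2,r1:Add1,r2:Mul1,r3:108
c13: stall | r0:Mul2,r1:Add1,r2:Mul1,r3:108
c14: CDB Mul1=864; issue MUL r0<-Mul1 | r0:Mul1,r1:Add1,r2:864,r3:108
c15: issue SUB r1<-Add2 | r0:Mul1,r1:Add2,r2:864,r3:108
c16: - | r0:Mul1,r1:Add2,r2:864,r3:108
c17: CDB Add1=900 | r0:Mul1,r1:Add2,r2:864,r3:108
c18: CDB Mul2=6912 | r0:Mul1,r1:Add2,r2:864,r3:108
c19: - | r0:Mul1,r1:Add2,r2:864,r3:108
c20: - | r0:Mul1,r1:Add2,r2:864,r3:108
c21: - | r0:Mul1,r1:Add2,r2:864,r3:108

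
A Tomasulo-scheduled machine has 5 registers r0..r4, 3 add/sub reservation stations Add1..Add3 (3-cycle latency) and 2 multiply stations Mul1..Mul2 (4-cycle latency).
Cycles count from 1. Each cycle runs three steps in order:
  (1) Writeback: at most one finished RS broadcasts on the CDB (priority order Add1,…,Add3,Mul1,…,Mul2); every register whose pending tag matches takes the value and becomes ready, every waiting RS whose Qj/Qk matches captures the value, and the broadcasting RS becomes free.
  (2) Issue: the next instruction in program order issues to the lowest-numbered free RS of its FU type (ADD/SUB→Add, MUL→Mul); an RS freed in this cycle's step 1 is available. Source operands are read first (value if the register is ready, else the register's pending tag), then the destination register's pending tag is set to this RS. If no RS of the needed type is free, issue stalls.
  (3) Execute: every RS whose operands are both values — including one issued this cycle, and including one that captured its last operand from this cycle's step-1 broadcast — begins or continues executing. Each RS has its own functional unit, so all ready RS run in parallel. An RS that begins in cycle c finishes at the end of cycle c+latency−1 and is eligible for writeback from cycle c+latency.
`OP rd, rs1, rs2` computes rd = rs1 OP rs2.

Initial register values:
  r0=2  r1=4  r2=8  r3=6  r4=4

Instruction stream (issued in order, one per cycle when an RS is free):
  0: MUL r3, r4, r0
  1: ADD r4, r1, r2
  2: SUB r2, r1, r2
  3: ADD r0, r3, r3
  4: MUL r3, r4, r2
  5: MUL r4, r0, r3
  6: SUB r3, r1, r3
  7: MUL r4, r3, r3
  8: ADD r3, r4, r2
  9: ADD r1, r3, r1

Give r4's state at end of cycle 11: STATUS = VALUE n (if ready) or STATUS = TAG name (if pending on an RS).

cycle 1: issue MUL r3<-Mul1 // r0:2,r1:4,r2:8,r3:Mul1,r4:4
cycle 2: issue ADD r4<-Add1 // r0:2,r1:4,r2:8,r3:Mul1,r4:Add1
cycle 3: issue SUB r2<-Add2 // r0:2,r1:4,r2:Add2,r3:Mul1,r4:Add1
cycle 4: issue ADD r0<-Add3 // r0:Add3,r1:4,r2:Add2,r3:Mul1,r4:Add1
cycle 5: CDB Add1=12; issue MUL r3<-Mul2 // r0:Add3,r1:4,r2:Add2,r3:Mul2,r4:12
cycle 6: CDB Add2=-4; stall // r0:Add3,r1:4,r2:-4,r3:Mul2,r4:12
cycle 7: CDB Mul1=8; issue MUL r4<-Mul1 // r0:Add3,r1:4,r2:-4,r3:Mul2,r4:Mul1
cycle 8: issue SUB r3<-Add1 // r0:Add3,r1:4,r2:-4,r3:Add1,r4:Mul1
cycle 9: stall // r0:Add3,r1:4,r2:-4,r3:Add1,r4:Mul1
cycle 10: CDB Add3=16; stall // r0:16,r1:4,r2:-4,r3:Add1,r4:Mul1
cycle 11: CDB Mul2=-48; issue MUL r4<-Mul2 // r0:16,r1:4,r2:-4,r3:Add1,r4:Mul2

STATUS = TAG Mul2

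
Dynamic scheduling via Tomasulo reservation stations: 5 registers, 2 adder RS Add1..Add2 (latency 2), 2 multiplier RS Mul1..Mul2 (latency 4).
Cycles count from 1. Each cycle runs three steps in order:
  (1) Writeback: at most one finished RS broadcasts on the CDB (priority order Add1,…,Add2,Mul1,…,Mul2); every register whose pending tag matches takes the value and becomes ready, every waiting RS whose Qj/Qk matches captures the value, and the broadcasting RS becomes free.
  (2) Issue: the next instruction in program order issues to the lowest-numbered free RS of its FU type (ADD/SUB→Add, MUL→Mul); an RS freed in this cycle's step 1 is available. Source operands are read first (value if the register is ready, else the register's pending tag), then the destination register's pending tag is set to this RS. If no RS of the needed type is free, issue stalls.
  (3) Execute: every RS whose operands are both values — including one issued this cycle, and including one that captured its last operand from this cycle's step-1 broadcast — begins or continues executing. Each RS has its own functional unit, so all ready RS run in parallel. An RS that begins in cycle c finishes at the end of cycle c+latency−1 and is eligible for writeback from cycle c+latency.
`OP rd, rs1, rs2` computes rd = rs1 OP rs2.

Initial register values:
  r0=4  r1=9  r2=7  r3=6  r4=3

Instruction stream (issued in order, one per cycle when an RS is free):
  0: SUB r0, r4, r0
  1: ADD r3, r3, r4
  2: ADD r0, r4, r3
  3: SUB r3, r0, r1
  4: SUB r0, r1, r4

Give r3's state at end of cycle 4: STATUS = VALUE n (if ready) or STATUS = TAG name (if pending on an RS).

  c1: issue SUB r0<-Add1  regs: r0:Add1,r1:9,r2:7,r3:6,r4:3
  c2: issue ADD r3<-Add2  regs: r0:Add1,r1:9,r2:7,r3:Add2,r4:3
  c3: CDB Add1=-1; issue ADD r0<-Add1  regs: r0:Add1,r1:9,r2:7,r3:Add2,r4:3
  c4: CDB Add2=9; issue SUB r3<-Add2  regs: r0:Add1,r1:9,r2:7,r3:Add2,r4:3

STATUS = TAG Add2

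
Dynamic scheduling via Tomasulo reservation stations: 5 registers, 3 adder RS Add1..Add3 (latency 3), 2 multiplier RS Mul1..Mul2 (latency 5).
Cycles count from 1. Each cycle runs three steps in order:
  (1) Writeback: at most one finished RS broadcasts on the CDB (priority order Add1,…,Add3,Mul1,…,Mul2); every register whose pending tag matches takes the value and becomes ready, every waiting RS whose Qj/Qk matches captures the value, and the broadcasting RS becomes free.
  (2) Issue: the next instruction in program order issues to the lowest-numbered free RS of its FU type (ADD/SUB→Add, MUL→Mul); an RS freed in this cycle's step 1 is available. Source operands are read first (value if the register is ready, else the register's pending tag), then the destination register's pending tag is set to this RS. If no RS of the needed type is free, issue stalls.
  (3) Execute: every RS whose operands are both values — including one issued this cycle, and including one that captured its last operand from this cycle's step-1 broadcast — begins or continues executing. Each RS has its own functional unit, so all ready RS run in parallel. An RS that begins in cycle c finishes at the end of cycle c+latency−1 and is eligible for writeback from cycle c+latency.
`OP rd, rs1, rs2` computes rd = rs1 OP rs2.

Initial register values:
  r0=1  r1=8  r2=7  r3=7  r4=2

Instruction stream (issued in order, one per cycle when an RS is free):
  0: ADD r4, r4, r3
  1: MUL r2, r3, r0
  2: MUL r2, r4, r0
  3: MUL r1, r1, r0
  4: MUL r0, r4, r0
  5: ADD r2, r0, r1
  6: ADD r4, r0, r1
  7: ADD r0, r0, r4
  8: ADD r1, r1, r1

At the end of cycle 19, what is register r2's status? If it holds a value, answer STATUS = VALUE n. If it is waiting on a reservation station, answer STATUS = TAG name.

STATUS = VALUE 17

cycle 1: issue ADD r4<-Add1 // r0:1,r1:8,r2:7,r3:7,r4:Add1
cycle 2: issue MUL r2<-Mul1 // r0:1,r1:8,r2:Mul1,r3:7,r4:Add1
cycle 3: issue MUL r2<-Mul2 // r0:1,r1:8,r2:Mul2,r3:7,r4:Add1
cycle 4: CDB Add1=9; stall // r0:1,r1:8,r2:Mul2,r3:7,r4:9
cycle 5: stall // r0:1,r1:8,r2:Mul2,r3:7,r4:9
cycle 6: stall // r0:1,r1:8,r2:Mul2,r3:7,r4:9
cycle 7: CDB Mul1=7; issue MUL r1<-Mul1 // r0:1,r1:Mul1,r2:Mul2,r3:7,r4:9
cycle 8: stall // r0:1,r1:Mul1,r2:Mul2,r3:7,r4:9
cycle 9: CDB Mul2=9; issue MUL r0<-Mul2 // r0:Mul2,r1:Mul1,r2:9,r3:7,r4:9
cycle 10: issue ADD r2<-Add1 // r0:Mul2,r1:Mul1,r2:Add1,r3:7,r4:9
cycle 11: issue ADD r4<-Add2 // r0:Mul2,r1:Mul1,r2:Add1,r3:7,r4:Add2
cycle 12: CDB Mul1=8; issue ADD r0<-Add3 // r0:Add3,r1:8,r2:Add1,r3:7,r4:Add2
cycle 13: stall // r0:Add3,r1:8,r2:Add1,r3:7,r4:Add2
cycle 14: CDB Mul2=9; stall // r0:Add3,r1:8,r2:Add1,r3:7,r4:Add2
cycle 15: stall // r0:Add3,r1:8,r2:Add1,r3:7,r4:Add2
cycle 16: stall // r0:Add3,r1:8,r2:Add1,r3:7,r4:Add2
cycle 17: CDB Add1=17; issue ADD r1<-Add1 // r0:Add3,r1:Add1,r2:17,r3:7,r4:Add2
cycle 18: CDB Add2=17 // r0:Add3,r1:Add1,r2:17,r3:7,r4:17
cycle 19: - // r0:Add3,r1:Add1,r2:17,r3:7,r4:17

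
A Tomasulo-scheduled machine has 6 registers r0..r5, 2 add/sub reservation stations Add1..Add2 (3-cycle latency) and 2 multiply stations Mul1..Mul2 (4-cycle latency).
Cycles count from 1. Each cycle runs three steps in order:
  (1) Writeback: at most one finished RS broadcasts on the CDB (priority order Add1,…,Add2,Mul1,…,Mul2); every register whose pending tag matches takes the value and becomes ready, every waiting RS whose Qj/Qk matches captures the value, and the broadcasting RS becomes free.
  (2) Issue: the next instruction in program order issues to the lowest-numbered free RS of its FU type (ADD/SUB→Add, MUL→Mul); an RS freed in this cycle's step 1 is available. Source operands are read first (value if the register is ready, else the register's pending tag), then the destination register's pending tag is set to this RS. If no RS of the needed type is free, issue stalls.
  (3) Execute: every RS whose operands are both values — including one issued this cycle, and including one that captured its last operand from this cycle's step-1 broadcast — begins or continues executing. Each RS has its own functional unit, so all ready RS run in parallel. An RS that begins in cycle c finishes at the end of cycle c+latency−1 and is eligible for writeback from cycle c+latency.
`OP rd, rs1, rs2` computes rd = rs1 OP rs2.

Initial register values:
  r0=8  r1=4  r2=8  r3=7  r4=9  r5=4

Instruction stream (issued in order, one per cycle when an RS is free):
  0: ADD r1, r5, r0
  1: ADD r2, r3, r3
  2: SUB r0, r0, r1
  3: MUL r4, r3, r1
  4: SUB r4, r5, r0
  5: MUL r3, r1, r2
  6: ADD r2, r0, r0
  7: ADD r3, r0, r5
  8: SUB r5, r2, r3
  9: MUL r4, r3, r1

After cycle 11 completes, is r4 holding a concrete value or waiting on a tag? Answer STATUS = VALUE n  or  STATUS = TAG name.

STATUS = VALUE 8

cycle 1: issue ADD r1<-Add1 // r0:8,r1:Add1,r2:8,r3:7,r4:9,r5:4
cycle 2: issue ADD r2<-Add2 // r0:8,r1:Add1,r2:Add2,r3:7,r4:9,r5:4
cycle 3: stall // r0:8,r1:Add1,r2:Add2,r3:7,r4:9,r5:4
cycle 4: CDB Add1=12; issue SUB r0<-Add1 // r0:Add1,r1:12,r2:Add2,r3:7,r4:9,r5:4
cycle 5: CDB Add2=14; issue MUL r4<-Mul1 // r0:Add1,r1:12,r2:14,r3:7,r4:Mul1,r5:4
cycle 6: issue SUB r4<-Add2 // r0:Add1,r1:12,r2:14,r3:7,r4:Add2,r5:4
cycle 7: CDB Add1=-4; issue MUL r3<-Mul2 // r0:-4,r1:12,r2:14,r3:Mul2,r4:Add2,r5:4
cycle 8: issue ADD r2<-Add1 // r0:-4,r1:12,r2:Add1,r3:Mul2,r4:Add2,r5:4
cycle 9: CDB Mul1=84; stall // r0:-4,r1:12,r2:Add1,r3:Mul2,r4:Add2,r5:4
cycle 10: CDB Add2=8; issue ADD r3<-Add2 // r0:-4,r1:12,r2:Add1,r3:Add2,r4:8,r5:4
cycle 11: CDB Add1=-8; issue SUB r5<-Add1 // r0:-4,r1:12,r2:-8,r3:Add2,r4:8,r5:Add1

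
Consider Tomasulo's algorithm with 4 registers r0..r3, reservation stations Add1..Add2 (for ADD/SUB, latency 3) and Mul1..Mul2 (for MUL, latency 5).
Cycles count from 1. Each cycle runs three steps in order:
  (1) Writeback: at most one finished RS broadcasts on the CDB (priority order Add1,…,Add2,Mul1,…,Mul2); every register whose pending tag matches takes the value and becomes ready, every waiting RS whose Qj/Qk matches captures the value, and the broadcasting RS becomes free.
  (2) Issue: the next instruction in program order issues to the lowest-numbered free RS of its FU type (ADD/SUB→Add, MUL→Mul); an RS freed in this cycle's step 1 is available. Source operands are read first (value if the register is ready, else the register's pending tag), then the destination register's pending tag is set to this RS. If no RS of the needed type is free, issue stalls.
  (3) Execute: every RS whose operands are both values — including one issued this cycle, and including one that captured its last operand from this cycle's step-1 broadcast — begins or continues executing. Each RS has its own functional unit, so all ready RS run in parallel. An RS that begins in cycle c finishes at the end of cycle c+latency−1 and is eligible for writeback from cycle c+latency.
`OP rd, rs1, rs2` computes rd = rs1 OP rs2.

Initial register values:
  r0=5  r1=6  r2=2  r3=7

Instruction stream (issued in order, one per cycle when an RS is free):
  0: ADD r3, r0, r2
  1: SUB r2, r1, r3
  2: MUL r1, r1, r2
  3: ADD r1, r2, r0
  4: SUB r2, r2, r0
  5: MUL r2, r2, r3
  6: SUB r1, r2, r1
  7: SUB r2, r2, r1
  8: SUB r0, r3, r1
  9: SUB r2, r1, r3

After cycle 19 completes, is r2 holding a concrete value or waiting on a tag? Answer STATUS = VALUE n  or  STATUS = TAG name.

STATUS = TAG Add2

c1: issue ADD r3<-Add1 | r0:5,r1:6,r2:2,r3:Add1
c2: issue SUB r2<-Add2 | r0:5,r1:6,r2:Add2,r3:Add1
c3: issue MUL r1<-Mul1 | r0:5,r1:Mul1,r2:Add2,r3:Add1
c4: CDB Add1=7; issue ADD r1<-Add1 | r0:5,r1:Add1,r2:Add2,r3:7
c5: stall | r0:5,r1:Add1,r2:Add2,r3:7
c6: stall | r0:5,r1:Add1,r2:Add2,r3:7
c7: CDB Add2=-1; issue SUB r2<-Add2 | r0:5,r1:Add1,r2:Add2,r3:7
c8: issue MUL r2<-Mul2 | r0:5,r1:Add1,r2:Mul2,r3:7
c9: stall | r0:5,r1:Add1,r2:Mul2,r3:7
c10: CDB Add1=4; issue SUB r1<-Add1 | r0:5,r1:Add1,r2:Mul2,r3:7
c11: CDB Add2=-6; issue SUB r2<-Add2 | r0:5,r1:Add1,r2:Add2,r3:7
c12: CDB Mul1=-6; stall | r0:5,r1:Add1,r2:Add2,r3:7
c13: stall | r0:5,r1:Add1,r2:Add2,r3:7
c14: stall | r0:5,r1:Add1,r2:Add2,r3:7
c15: stall | r0:5,r1:Add1,r2:Add2,r3:7
c16: CDB Mul2=-42; stall | r0:5,r1:Add1,r2:Add2,r3:7
c17: stall | r0:5,r1:Add1,r2:Add2,r3:7
c18: stall | r0:5,r1:Add1,r2:Add2,r3:7
c19: CDB Add1=-46; issue SUB r0<-Add1 | r0:Add1,r1:-46,r2:Add2,r3:7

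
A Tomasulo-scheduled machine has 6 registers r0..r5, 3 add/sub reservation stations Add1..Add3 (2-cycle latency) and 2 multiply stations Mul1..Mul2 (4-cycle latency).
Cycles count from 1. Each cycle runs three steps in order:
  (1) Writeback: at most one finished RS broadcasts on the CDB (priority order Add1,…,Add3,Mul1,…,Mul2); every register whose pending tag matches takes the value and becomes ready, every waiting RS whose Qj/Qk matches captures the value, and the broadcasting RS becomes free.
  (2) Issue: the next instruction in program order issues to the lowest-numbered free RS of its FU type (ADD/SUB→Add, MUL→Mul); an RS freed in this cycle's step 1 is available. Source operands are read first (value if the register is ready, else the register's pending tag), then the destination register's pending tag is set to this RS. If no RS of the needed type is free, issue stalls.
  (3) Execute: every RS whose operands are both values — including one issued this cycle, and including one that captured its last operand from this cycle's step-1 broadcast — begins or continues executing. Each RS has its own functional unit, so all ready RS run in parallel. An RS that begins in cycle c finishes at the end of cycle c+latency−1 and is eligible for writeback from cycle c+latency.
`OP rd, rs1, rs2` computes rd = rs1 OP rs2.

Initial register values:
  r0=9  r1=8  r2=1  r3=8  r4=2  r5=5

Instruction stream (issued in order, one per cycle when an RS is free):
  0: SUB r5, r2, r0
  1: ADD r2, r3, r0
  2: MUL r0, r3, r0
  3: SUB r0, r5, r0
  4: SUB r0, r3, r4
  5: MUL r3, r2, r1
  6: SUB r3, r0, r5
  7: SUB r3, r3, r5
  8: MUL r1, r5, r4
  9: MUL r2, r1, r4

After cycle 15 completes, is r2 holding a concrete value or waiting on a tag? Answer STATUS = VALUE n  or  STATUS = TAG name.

STATUS = TAG Mul2

  c1: issue SUB r5<-Add1  regs: r0:9,r1:8,r2:1,r3:8,r4:2,r5:Add1
  c2: issue ADD r2<-Add2  regs: r0:9,r1:8,r2:Add2,r3:8,r4:2,r5:Add1
  c3: CDB Add1=-8; issue MUL r0<-Mul1  regs: r0:Mul1,r1:8,r2:Add2,r3:8,r4:2,r5:-8
  c4: CDB Add2=17; issue SUB r0<-Add1  regs: r0:Add1,r1:8,r2:17,r3:8,r4:2,r5:-8
  c5: issue SUB r0<-Add2  regs: r0:Add2,r1:8,r2:17,r3:8,r4:2,r5:-8
  c6: issue MUL r3<-Mul2  regs: r0:Add2,r1:8,r2:17,r3:Mul2,r4:2,r5:-8
  c7: CDB Add2=6; issue SUB r3<-Add2  regs: r0:6,r1:8,r2:17,r3:Add2,r4:2,r5:-8
  c8: CDB Mul1=72; issue SUB r3<-Add3  regs: r0:6,r1:8,r2:17,r3:Add3,r4:2,r5:-8
  c9: CDB Add2=14; issue MUL r1<-Mul1  regs: r0:6,r1:Mul1,r2:17,r3:Add3,r4:2,r5:-8
  c10: CDB Add1=-80; stall  regs: r0:6,r1:Mul1,r2:17,r3:Add3,r4:2,r5:-8
  c11: CDB Add3=22; stall  regs: r0:6,r1:Mul1,r2:17,r3:22,r4:2,r5:-8
  c12: CDB Mul2=136; issue MUL r2<-Mul2  regs: r0:6,r1:Mul1,r2:Mul2,r3:22,r4:2,r5:-8
  c13: CDB Mul1=-16  regs: r0:6,r1:-16,r2:Mul2,r3:22,r4:2,r5:-8
  c14: -  regs: r0:6,r1:-16,r2:Mul2,r3:22,r4:2,r5:-8
  c15: -  regs: r0:6,r1:-16,r2:Mul2,r3:22,r4:2,r5:-8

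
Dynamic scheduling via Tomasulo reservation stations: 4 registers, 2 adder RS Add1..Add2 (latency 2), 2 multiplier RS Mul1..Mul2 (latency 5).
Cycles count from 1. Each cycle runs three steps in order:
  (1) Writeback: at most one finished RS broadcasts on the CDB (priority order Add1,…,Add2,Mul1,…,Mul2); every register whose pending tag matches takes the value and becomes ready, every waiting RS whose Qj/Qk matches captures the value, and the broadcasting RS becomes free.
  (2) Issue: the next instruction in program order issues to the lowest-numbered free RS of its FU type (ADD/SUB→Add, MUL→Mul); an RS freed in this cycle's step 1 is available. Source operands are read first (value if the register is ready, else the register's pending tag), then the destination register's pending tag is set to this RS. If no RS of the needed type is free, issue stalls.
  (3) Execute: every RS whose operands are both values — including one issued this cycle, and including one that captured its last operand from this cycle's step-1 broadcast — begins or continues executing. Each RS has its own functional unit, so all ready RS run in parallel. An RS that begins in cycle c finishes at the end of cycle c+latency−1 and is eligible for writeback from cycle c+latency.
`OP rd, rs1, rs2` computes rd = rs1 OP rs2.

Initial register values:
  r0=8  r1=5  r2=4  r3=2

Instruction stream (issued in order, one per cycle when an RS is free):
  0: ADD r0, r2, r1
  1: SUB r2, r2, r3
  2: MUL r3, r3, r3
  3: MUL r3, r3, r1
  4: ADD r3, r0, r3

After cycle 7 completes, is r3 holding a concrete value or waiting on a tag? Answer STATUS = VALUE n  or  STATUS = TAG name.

  c1: issue ADD r0<-Add1  regs: r0:Add1,r1:5,r2:4,r3:2
  c2: issue SUB r2<-Add2  regs: r0:Add1,r1:5,r2:Add2,r3:2
  c3: CDB Add1=9; issue MUL r3<-Mul1  regs: r0:9,r1:5,r2:Add2,r3:Mul1
  c4: CDB Add2=2; issue MUL r3<-Mul2  regs: r0:9,r1:5,r2:2,r3:Mul2
  c5: issue ADD r3<-Add1  regs: r0:9,r1:5,r2:2,r3:Add1
  c6: -  regs: r0:9,r1:5,r2:2,r3:Add1
  c7: -  regs: r0:9,r1:5,r2:2,r3:Add1

STATUS = TAG Add1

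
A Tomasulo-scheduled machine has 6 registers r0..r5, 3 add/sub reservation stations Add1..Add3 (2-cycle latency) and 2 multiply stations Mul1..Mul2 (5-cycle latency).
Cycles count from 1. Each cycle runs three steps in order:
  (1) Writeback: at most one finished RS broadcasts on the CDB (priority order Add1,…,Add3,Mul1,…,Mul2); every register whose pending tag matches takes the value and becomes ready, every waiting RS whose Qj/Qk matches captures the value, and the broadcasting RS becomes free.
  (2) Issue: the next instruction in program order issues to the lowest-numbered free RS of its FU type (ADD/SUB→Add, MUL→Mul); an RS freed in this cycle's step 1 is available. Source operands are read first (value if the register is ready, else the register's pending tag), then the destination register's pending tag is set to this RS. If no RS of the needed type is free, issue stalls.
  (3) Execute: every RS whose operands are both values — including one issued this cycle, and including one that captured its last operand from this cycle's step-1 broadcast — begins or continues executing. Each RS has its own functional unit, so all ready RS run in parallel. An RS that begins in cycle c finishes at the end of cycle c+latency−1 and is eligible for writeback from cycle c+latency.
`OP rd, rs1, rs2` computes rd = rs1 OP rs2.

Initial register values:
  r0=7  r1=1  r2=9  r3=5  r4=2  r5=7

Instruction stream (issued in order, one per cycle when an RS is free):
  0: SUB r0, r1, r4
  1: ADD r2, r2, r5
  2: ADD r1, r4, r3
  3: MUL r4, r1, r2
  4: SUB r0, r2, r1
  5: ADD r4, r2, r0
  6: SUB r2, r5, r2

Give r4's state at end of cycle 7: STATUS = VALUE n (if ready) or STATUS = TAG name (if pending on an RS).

cycle 1: issue SUB r0<-Add1 // r0:Add1,r1:1,r2:9,r3:5,r4:2,r5:7
cycle 2: issue ADD r2<-Add2 // r0:Add1,r1:1,r2:Add2,r3:5,r4:2,r5:7
cycle 3: CDB Add1=-1; issue ADD r1<-Add1 // r0:-1,r1:Add1,r2:Add2,r3:5,r4:2,r5:7
cycle 4: CDB Add2=16; issue MUL r4<-Mul1 // r0:-1,r1:Add1,r2:16,r3:5,r4:Mul1,r5:7
cycle 5: CDB Add1=7; issue SUB r0<-Add1 // r0:Add1,r1:7,r2:16,r3:5,r4:Mul1,r5:7
cycle 6: issue ADD r4<-Add2 // r0:Add1,r1:7,r2:16,r3:5,r4:Add2,r5:7
cycle 7: CDB Add1=9; issue SUB r2<-Add1 // r0:9,r1:7,r2:Add1,r3:5,r4:Add2,r5:7

STATUS = TAG Add2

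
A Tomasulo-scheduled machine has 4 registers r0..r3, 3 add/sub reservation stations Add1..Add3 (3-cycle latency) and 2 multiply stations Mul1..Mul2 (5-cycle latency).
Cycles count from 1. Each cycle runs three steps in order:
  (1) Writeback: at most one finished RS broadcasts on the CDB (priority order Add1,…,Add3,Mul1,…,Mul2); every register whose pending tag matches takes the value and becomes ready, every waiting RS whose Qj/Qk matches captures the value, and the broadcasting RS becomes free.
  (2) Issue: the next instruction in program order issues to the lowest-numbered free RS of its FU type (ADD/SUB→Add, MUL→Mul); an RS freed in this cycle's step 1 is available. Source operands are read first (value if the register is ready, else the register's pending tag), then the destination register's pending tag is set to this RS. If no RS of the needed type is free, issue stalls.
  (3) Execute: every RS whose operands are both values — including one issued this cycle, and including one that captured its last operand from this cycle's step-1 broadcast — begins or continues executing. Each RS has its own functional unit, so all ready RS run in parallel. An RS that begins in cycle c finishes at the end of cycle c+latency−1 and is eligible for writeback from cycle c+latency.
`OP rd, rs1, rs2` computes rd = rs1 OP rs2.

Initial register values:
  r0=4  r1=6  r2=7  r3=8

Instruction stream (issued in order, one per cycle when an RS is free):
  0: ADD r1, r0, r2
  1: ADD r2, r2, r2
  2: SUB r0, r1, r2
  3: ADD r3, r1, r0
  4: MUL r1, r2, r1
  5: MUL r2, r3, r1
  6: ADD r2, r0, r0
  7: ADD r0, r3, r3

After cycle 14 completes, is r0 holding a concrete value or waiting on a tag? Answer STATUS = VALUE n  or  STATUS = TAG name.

STATUS = VALUE 16

  c1: issue ADD r1<-Add1  regs: r0:4,r1:Add1,r2:7,r3:8
  c2: issue ADD r2<-Add2  regs: r0:4,r1:Add1,r2:Add2,r3:8
  c3: issue SUB r0<-Add3  regs: r0:Add3,r1:Add1,r2:Add2,r3:8
  c4: CDB Add1=11; issue ADD r3<-Add1  regs: r0:Add3,r1:11,r2:Add2,r3:Add1
  c5: CDB Add2=14; issue MUL r1<-Mul1  regs: r0:Add3,r1:Mul1,r2:14,r3:Add1
  c6: issue MUL r2<-Mul2  regs: r0:Add3,r1:Mul1,r2:Mul2,r3:Add1
  c7: issue ADD r2<-Add2  regs: r0:Add3,r1:Mul1,r2:Add2,r3:Add1
  c8: CDB Add3=-3; issue ADD r0<-Add3  regs: r0:Add3,r1:Mul1,r2:Add2,r3:Add1
  c9: -  regs: r0:Add3,r1:Mul1,r2:Add2,r3:Add1
  c10: CDB Mul1=154  regs: r0:Add3,r1:154,r2:Add2,r3:Add1
  c11: CDB Add1=8  regs: r0:Add3,r1:154,r2:Add2,r3:8
  c12: CDB Add2=-6  regs: r0:Add3,r1:154,r2:-6,r3:8
  c13: -  regs: r0:Add3,r1:154,r2:-6,r3:8
  c14: CDB Add3=16  regs: r0:16,r1:154,r2:-6,r3:8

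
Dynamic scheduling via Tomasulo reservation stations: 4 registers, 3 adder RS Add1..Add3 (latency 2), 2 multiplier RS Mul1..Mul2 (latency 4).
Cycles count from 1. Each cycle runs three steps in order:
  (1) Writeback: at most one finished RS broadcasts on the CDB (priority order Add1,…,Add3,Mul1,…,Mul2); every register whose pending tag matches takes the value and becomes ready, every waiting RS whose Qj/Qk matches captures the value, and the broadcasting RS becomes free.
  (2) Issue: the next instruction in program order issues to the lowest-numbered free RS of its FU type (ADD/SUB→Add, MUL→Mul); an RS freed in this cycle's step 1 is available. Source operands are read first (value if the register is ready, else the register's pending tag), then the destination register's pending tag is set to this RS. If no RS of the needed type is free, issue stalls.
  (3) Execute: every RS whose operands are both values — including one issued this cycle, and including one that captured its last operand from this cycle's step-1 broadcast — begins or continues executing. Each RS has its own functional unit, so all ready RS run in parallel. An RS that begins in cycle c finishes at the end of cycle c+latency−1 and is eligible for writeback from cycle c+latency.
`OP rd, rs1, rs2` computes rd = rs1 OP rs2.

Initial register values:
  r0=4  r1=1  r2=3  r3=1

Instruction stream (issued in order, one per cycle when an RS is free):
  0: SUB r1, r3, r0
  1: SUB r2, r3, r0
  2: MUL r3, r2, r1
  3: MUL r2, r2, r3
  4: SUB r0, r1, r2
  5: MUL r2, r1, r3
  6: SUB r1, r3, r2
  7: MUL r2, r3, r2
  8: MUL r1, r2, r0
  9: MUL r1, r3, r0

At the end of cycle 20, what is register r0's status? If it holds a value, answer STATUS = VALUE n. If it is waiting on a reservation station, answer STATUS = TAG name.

STATUS = VALUE 24

  c1: issue SUB r1<-Add1  regs: r0:4,r1:Add1,r2:3,r3:1
  c2: issue SUB r2<-Add2  regs: r0:4,r1:Add1,r2:Add2,r3:1
  c3: CDB Add1=-3; issue MUL r3<-Mul1  regs: r0:4,r1:-3,r2:Add2,r3:Mul1
  c4: CDB Add2=-3; issue MUL r2<-Mul2  regs: r0:4,r1:-3,r2:Mul2,r3:Mul1
  c5: issue SUB r0<-Add1  regs: r0:Add1,r1:-3,r2:Mul2,r3:Mul1
  c6: stall  regs: r0:Add1,r1:-3,r2:Mul2,r3:Mul1
  c7: stall  regs: r0:Add1,r1:-3,r2:Mul2,r3:Mul1
  c8: CDB Mul1=9; issue MUL r2<-Mul1  regs: r0:Add1,r1:-3,r2:Mul1,r3:9
  c9: issue SUB r1<-Add2  regs: r0:Add1,r1:Add2,r2:Mul1,r3:9
  c10: stall  regs: r0:Add1,r1:Add2,r2:Mul1,r3:9
  c11: stall  regs: r0:Add1,r1:Add2,r2:Mul1,r3:9
  c12: CDB Mul1=-27; issue MUL r2<-Mul1  regs: r0:Add1,r1:Add2,r2:Mul1,r3:9
  c13: CDB Mul2=-27; issue MUL r1<-Mul2  regs: r0:Add1,r1:Mul2,r2:Mul1,r3:9
  c14: CDB Add2=36; stall  regs: r0:Add1,r1:Mul2,r2:Mul1,r3:9
  c15: CDB Add1=24; stall  regs: r0:24,r1:Mul2,r2:Mul1,r3:9
  c16: CDB Mul1=-243; issue MUL r1<-Mul1  regs: r0:24,r1:Mul1,r2:-243,r3:9
  c17: -  regs: r0:24,r1:Mul1,r2:-243,r3:9
  c18: -  regs: r0:24,r1:Mul1,r2:-243,r3:9
  c19: -  regs: r0:24,r1:Mul1,r2:-243,r3:9
  c20: CDB Mul1=216  regs: r0:24,r1:216,r2:-243,r3:9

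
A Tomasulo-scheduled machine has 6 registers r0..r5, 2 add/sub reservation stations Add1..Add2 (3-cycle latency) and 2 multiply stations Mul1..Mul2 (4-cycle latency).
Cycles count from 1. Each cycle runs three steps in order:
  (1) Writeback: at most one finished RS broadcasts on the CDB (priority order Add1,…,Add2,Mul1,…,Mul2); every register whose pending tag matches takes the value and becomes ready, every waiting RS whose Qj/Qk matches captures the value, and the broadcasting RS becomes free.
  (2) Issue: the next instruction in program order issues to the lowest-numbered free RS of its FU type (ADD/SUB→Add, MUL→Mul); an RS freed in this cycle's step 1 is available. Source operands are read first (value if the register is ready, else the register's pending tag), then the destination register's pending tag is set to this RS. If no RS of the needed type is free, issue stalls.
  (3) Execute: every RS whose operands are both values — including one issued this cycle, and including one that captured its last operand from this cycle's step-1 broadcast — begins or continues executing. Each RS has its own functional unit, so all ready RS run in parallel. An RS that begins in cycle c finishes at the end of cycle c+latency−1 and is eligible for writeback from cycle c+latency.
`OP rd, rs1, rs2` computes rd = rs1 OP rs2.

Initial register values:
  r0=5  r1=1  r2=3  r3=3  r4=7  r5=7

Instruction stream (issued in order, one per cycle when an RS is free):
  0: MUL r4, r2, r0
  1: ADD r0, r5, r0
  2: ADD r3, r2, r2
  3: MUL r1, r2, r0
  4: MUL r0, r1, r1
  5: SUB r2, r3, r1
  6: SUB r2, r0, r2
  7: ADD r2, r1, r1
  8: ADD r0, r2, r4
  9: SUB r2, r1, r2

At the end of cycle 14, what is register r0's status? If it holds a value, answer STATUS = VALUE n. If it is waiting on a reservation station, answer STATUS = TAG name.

cycle 1: issue MUL r4<-Mul1 // r0:5,r1:1,r2:3,r3:3,r4:Mul1,r5:7
cycle 2: issue ADD r0<-Add1 // r0:Add1,r1:1,r2:3,r3:3,r4:Mul1,r5:7
cycle 3: issue ADD r3<-Add2 // r0:Add1,r1:1,r2:3,r3:Add2,r4:Mul1,r5:7
cycle 4: issue MUL r1<-Mul2 // r0:Add1,r1:Mul2,r2:3,r3:Add2,r4:Mul1,r5:7
cycle 5: CDB Add1=12; stall // r0:12,r1:Mul2,r2:3,r3:Add2,r4:Mul1,r5:7
cycle 6: CDB Add2=6; stall // r0:12,r1:Mul2,r2:3,r3:6,r4:Mul1,r5:7
cycle 7: CDB Mul1=15; issue MUL r0<-Mul1 // r0:Mul1,r1:Mul2,r2:3,r3:6,r4:15,r5:7
cycle 8: issue SUB r2<-Add1 // r0:Mul1,r1:Mul2,r2:Add1,r3:6,r4:15,r5:7
cycle 9: CDB Mul2=36; issue SUB r2<-Add2 // r0:Mul1,r1:36,r2:Add2,r3:6,r4:15,r5:7
cycle 10: stall // r0:Mul1,r1:36,r2:Add2,r3:6,r4:15,r5:7
cycle 11: stall // r0:Mul1,r1:36,r2:Add2,r3:6,r4:15,r5:7
cycle 12: CDB Add1=-30; issue ADD r2<-Add1 // r0:Mul1,r1:36,r2:Add1,r3:6,r4:15,r5:7
cycle 13: CDB Mul1=1296; stall // r0:1296,r1:36,r2:Add1,r3:6,r4:15,r5:7
cycle 14: stall // r0:1296,r1:36,r2:Add1,r3:6,r4:15,r5:7

STATUS = VALUE 1296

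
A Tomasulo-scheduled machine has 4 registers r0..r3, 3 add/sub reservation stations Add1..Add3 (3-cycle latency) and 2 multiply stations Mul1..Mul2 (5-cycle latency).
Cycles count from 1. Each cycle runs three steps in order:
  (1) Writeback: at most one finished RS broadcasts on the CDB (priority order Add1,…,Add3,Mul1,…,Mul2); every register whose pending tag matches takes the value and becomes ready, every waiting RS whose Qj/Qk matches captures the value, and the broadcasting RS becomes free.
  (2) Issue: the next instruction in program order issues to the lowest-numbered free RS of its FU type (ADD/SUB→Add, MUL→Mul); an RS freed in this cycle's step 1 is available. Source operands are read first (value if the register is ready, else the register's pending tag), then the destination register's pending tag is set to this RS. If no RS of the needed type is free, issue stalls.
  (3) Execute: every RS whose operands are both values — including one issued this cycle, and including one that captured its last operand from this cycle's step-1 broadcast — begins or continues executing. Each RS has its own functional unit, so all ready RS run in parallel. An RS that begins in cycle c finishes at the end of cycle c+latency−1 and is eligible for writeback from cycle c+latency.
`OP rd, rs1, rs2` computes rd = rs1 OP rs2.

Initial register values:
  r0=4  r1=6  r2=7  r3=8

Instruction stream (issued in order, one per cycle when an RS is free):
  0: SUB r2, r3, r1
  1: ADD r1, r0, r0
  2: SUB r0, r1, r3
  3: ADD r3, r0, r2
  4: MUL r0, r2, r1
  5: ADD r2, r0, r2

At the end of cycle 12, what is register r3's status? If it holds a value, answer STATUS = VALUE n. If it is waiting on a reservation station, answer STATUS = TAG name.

  c1: issue SUB r2<-Add1  regs: r0:4,r1:6,r2:Add1,r3:8
  c2: issue ADD r1<-Add2  regs: r0:4,r1:Add2,r2:Add1,r3:8
  c3: issue SUB r0<-Add3  regs: r0:Add3,r1:Add2,r2:Add1,r3:8
  c4: CDB Add1=2; issue ADD r3<-Add1  regs: r0:Add3,r1:Add2,r2:2,r3:Add1
  c5: CDB Add2=8; issue MUL r0<-Mul1  regs: r0:Mul1,r1:8,r2:2,r3:Add1
  c6: issue ADD r2<-Add2  regs: r0:Mul1,r1:8,r2:Add2,r3:Add1
  c7: -  regs: r0:Mul1,r1:8,r2:Add2,r3:Add1
  c8: CDB Add3=0  regs: r0:Mul1,r1:8,r2:Add2,r3:Add1
  c9: -  regs: r0:Mul1,r1:8,r2:Add2,r3:Add1
  c10: CDB Mul1=16  regs: r0:16,r1:8,r2:Add2,r3:Add1
  c11: CDB Add1=2  regs: r0:16,r1:8,r2:Add2,r3:2
  c12: -  regs: r0:16,r1:8,r2:Add2,r3:2

STATUS = VALUE 2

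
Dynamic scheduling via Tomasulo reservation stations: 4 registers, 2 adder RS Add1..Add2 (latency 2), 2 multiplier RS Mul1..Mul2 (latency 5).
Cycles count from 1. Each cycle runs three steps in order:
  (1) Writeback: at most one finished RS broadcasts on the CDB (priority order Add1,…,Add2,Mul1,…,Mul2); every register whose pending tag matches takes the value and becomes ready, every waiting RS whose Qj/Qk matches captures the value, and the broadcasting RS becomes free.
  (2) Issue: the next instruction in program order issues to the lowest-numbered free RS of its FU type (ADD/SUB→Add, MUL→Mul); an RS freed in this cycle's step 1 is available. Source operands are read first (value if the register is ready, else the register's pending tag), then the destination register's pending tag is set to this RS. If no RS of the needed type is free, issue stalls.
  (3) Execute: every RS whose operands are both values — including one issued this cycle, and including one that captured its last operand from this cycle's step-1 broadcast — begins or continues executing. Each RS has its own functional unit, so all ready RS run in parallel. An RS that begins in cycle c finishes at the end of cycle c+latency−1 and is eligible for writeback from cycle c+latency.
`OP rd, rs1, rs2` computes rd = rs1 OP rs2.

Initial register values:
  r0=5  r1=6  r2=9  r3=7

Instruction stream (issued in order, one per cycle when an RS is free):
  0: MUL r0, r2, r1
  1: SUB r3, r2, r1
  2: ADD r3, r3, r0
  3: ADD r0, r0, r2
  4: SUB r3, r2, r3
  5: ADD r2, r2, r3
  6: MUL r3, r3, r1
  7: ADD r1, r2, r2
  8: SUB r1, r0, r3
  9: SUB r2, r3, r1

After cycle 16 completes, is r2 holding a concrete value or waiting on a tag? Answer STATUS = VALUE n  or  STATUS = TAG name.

cycle 1: issue MUL r0<-Mul1 // r0:Mul1,r1:6,r2:9,r3:7
cycle 2: issue SUB r3<-Add1 // r0:Mul1,r1:6,r2:9,r3:Add1
cycle 3: issue ADD r3<-Add2 // r0:Mul1,r1:6,r2:9,r3:Add2
cycle 4: CDB Add1=3; issue ADD r0<-Add1 // r0:Add1,r1:6,r2:9,r3:Add2
cycle 5: stall // r0:Add1,r1:6,r2:9,r3:Add2
cycle 6: CDB Mul1=54; stall // r0:Add1,r1:6,r2:9,r3:Add2
cycle 7: stall // r0:Add1,r1:6,r2:9,r3:Add2
cycle 8: CDB Add1=63; issue SUB r3<-Add1 // r0:63,r1:6,r2:9,r3:Add1
cycle 9: CDB Add2=57; issue ADD r2<-Add2 // r0:63,r1:6,r2:Add2,r3:Add1
cycle 10: issue MUL r3<-Mul1 // r0:63,r1:6,r2:Add2,r3:Mul1
cycle 11: CDB Add1=-48; issue ADD r1<-Add1 // r0:63,r1:Add1,r2:Add2,r3:Mul1
cycle 12: stall // r0:63,r1:Add1,r2:Add2,r3:Mul1
cycle 13: CDB Add2=-39; issue SUB r1<-Add2 // r0:63,r1:Add2,r2:-39,r3:Mul1
cycle 14: stall // r0:63,r1:Add2,r2:-39,r3:Mul1
cycle 15: CDB Add1=-78; issue SUB r2<-Add1 // r0:63,r1:Add2,r2:Add1,r3:Mul1
cycle 16: CDB Mul1=-288 // r0:63,r1:Add2,r2:Add1,r3:-288

STATUS = TAG Add1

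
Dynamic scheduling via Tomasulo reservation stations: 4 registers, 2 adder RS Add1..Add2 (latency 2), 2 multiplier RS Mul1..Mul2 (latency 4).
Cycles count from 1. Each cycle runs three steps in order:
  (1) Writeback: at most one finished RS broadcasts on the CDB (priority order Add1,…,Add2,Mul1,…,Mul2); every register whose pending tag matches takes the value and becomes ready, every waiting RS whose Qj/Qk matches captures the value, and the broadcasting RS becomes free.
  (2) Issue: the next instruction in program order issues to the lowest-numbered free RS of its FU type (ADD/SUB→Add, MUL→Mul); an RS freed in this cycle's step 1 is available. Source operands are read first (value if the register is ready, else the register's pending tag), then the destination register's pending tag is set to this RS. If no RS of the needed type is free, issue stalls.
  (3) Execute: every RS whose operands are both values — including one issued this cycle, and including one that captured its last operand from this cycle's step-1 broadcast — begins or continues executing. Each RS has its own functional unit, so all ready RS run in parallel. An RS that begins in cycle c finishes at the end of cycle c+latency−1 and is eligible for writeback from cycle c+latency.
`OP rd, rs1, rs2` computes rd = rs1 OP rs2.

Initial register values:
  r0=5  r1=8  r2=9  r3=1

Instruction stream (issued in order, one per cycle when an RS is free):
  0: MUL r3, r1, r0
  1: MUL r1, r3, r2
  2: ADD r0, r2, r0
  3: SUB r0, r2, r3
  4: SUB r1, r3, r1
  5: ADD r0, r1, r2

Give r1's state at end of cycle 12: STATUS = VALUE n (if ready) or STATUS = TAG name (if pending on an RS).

STATUS = VALUE -320

c1: issue MUL r3<-Mul1 | r0:5,r1:8,r2:9,r3:Mul1
c2: issue MUL r1<-Mul2 | r0:5,r1:Mul2,r2:9,r3:Mul1
c3: issue ADD r0<-Add1 | r0:Add1,r1:Mul2,r2:9,r3:Mul1
c4: issue SUB r0<-Add2 | r0:Add2,r1:Mul2,r2:9,r3:Mul1
c5: CDB Add1=14; issue SUB r1<-Add1 | r0:Add2,r1:Add1,r2:9,r3:Mul1
c6: CDB Mul1=40; stall | r0:Add2,r1:Add1,r2:9,r3:40
c7: stall | r0:Add2,r1:Add1,r2:9,r3:40
c8: CDB Add2=-31; issue ADD r0<-Add2 | r0:Add2,r1:Add1,r2:9,r3:40
c9: - | r0:Add2,r1:Add1,r2:9,r3:40
c10: CDB Mul2=360 | r0:Add2,r1:Add1,r2:9,r3:40
c11: - | r0:Add2,r1:Add1,r2:9,r3:40
c12: CDB Add1=-320 | r0:Add2,r1:-320,r2:9,r3:40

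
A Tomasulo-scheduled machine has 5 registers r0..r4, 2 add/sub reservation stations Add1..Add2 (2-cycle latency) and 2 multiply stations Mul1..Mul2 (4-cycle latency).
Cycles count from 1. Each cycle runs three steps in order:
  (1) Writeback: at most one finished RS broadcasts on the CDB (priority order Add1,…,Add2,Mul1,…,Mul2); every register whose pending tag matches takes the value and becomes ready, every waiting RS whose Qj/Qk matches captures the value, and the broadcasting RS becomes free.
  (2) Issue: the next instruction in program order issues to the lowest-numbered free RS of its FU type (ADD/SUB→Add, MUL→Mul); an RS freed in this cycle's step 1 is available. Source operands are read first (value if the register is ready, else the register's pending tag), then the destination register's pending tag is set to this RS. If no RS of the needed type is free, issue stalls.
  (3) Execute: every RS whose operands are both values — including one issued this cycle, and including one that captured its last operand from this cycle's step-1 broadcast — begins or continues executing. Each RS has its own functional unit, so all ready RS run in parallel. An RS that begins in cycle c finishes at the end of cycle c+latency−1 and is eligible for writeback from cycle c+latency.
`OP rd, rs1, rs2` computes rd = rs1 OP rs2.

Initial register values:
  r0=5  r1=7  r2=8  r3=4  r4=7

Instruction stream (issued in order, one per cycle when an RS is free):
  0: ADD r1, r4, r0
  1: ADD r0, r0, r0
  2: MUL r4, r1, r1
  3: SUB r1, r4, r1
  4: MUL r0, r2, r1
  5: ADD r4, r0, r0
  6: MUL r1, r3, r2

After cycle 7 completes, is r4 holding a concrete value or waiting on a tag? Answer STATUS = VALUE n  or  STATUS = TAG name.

STATUS = TAG Add2

cycle 1: issue ADD r1<-Add1 // r0:5,r1:Add1,r2:8,r3:4,r4:7
cycle 2: issue ADD r0<-Add2 // r0:Add2,r1:Add1,r2:8,r3:4,r4:7
cycle 3: CDB Add1=12; issue MUL r4<-Mul1 // r0:Add2,r1:12,r2:8,r3:4,r4:Mul1
cycle 4: CDB Add2=10; issue SUB r1<-Add1 // r0:10,r1:Add1,r2:8,r3:4,r4:Mul1
cycle 5: issue MUL r0<-Mul2 // r0:Mul2,r1:Add1,r2:8,r3:4,r4:Mul1
cycle 6: issue ADD r4<-Add2 // r0:Mul2,r1:Add1,r2:8,r3:4,r4:Add2
cycle 7: CDB Mul1=144; issue MUL r1<-Mul1 // r0:Mul2,r1:Mul1,r2:8,r3:4,r4:Add2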